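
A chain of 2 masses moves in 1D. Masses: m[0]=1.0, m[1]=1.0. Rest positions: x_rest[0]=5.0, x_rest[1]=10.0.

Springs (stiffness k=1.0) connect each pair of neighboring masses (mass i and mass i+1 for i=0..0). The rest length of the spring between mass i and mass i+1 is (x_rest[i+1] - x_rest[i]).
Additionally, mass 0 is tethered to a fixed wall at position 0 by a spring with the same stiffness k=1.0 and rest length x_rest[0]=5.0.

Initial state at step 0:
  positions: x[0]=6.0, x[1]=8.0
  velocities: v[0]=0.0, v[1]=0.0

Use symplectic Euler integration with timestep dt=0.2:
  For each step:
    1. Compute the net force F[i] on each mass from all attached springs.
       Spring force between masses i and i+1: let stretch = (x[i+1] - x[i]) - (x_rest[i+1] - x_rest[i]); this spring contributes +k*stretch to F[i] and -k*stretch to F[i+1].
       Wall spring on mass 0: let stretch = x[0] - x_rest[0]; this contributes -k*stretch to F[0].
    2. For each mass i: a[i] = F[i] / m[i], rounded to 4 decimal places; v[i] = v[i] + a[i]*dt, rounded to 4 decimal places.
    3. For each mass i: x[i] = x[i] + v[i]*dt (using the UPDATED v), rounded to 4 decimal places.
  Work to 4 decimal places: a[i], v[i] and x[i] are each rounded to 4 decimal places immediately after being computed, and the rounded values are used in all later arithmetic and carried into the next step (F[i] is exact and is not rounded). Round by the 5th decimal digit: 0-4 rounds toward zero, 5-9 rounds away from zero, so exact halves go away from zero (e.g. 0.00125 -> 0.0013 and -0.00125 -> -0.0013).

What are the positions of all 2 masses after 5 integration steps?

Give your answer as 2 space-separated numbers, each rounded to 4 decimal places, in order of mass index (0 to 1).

Answer: 4.1658 9.4392

Derivation:
Step 0: x=[6.0000 8.0000] v=[0.0000 0.0000]
Step 1: x=[5.8400 8.1200] v=[-0.8000 0.6000]
Step 2: x=[5.5376 8.3488] v=[-1.5120 1.1440]
Step 3: x=[5.1261 8.6652] v=[-2.0573 1.5818]
Step 4: x=[4.6512 9.0400] v=[-2.3747 1.8740]
Step 5: x=[4.1658 9.4392] v=[-2.4272 1.9962]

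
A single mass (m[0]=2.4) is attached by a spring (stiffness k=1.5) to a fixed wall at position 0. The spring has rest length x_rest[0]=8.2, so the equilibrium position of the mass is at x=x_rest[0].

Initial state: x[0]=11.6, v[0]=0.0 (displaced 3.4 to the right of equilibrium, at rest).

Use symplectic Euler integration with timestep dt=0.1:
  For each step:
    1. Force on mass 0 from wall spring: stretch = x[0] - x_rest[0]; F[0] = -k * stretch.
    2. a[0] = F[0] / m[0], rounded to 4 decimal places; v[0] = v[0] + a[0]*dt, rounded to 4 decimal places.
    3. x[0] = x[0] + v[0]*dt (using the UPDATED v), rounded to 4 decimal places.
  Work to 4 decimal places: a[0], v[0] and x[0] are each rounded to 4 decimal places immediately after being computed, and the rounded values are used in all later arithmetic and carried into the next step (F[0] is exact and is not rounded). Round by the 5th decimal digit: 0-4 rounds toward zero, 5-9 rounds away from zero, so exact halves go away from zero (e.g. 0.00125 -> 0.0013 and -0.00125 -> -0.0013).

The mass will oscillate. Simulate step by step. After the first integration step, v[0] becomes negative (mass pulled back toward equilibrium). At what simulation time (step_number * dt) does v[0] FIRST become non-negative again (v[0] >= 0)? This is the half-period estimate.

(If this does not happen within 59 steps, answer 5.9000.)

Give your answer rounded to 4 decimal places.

Answer: 4.0000

Derivation:
Step 0: x=[11.6000] v=[0.0000]
Step 1: x=[11.5788] v=[-0.2125]
Step 2: x=[11.5364] v=[-0.4237]
Step 3: x=[11.4732] v=[-0.6322]
Step 4: x=[11.3895] v=[-0.8368]
Step 5: x=[11.2859] v=[-1.0361]
Step 6: x=[11.1630] v=[-1.2290]
Step 7: x=[11.0216] v=[-1.4142]
Step 8: x=[10.8625] v=[-1.5906]
Step 9: x=[10.6868] v=[-1.7570]
Step 10: x=[10.4956] v=[-1.9124]
Step 11: x=[10.2900] v=[-2.0559]
Step 12: x=[10.0714] v=[-2.1865]
Step 13: x=[9.8411] v=[-2.3035]
Step 14: x=[9.6005] v=[-2.4061]
Step 15: x=[9.3511] v=[-2.4936]
Step 16: x=[9.0946] v=[-2.5655]
Step 17: x=[8.8325] v=[-2.6214]
Step 18: x=[8.5664] v=[-2.6609]
Step 19: x=[8.2980] v=[-2.6838]
Step 20: x=[8.0290] v=[-2.6899]
Step 21: x=[7.7611] v=[-2.6792]
Step 22: x=[7.4959] v=[-2.6518]
Step 23: x=[7.2351] v=[-2.6078]
Step 24: x=[6.9804] v=[-2.5475]
Step 25: x=[6.7333] v=[-2.4713]
Step 26: x=[6.4953] v=[-2.3796]
Step 27: x=[6.2680] v=[-2.2731]
Step 28: x=[6.0528] v=[-2.1524]
Step 29: x=[5.8510] v=[-2.0182]
Step 30: x=[5.6639] v=[-1.8714]
Step 31: x=[5.4926] v=[-1.7129]
Step 32: x=[5.3382] v=[-1.5437]
Step 33: x=[5.2017] v=[-1.3648]
Step 34: x=[5.0840] v=[-1.1774]
Step 35: x=[4.9857] v=[-0.9827]
Step 36: x=[4.9075] v=[-0.7818]
Step 37: x=[4.8499] v=[-0.5760]
Step 38: x=[4.8132] v=[-0.3666]
Step 39: x=[4.7977] v=[-0.1549]
Step 40: x=[4.8035] v=[0.0577]
First v>=0 after going negative at step 40, time=4.0000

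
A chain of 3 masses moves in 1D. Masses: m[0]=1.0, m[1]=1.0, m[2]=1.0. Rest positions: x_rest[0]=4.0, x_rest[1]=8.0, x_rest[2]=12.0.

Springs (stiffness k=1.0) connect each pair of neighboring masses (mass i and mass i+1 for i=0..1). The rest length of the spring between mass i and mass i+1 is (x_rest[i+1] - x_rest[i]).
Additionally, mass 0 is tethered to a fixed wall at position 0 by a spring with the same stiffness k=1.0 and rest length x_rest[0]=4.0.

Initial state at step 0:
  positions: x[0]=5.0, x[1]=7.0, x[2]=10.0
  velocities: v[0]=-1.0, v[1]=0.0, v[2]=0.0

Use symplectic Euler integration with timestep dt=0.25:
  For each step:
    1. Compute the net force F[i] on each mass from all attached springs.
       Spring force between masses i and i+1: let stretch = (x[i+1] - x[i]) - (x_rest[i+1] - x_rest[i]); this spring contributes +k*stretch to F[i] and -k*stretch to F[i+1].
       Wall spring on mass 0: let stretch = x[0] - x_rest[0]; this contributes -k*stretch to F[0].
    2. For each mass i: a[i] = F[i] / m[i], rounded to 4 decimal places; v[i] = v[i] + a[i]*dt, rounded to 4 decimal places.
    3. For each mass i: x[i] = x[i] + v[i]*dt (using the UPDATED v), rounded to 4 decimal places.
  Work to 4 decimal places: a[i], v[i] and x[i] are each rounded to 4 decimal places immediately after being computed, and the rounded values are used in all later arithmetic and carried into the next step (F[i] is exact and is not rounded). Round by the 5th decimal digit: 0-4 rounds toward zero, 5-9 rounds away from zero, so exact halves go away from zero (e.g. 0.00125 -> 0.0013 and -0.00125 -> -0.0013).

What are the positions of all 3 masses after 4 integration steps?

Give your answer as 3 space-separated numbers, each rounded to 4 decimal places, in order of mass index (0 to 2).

Answer: 2.7893 7.2819 10.6130

Derivation:
Step 0: x=[5.0000 7.0000 10.0000] v=[-1.0000 0.0000 0.0000]
Step 1: x=[4.5625 7.0625 10.0625] v=[-1.7500 0.2500 0.2500]
Step 2: x=[3.9961 7.1563 10.1875] v=[-2.2656 0.3750 0.5000]
Step 3: x=[3.3775 7.2420 10.3731] v=[-2.4746 0.3428 0.7422]
Step 4: x=[2.7893 7.2819 10.6130] v=[-2.3529 0.1595 0.9594]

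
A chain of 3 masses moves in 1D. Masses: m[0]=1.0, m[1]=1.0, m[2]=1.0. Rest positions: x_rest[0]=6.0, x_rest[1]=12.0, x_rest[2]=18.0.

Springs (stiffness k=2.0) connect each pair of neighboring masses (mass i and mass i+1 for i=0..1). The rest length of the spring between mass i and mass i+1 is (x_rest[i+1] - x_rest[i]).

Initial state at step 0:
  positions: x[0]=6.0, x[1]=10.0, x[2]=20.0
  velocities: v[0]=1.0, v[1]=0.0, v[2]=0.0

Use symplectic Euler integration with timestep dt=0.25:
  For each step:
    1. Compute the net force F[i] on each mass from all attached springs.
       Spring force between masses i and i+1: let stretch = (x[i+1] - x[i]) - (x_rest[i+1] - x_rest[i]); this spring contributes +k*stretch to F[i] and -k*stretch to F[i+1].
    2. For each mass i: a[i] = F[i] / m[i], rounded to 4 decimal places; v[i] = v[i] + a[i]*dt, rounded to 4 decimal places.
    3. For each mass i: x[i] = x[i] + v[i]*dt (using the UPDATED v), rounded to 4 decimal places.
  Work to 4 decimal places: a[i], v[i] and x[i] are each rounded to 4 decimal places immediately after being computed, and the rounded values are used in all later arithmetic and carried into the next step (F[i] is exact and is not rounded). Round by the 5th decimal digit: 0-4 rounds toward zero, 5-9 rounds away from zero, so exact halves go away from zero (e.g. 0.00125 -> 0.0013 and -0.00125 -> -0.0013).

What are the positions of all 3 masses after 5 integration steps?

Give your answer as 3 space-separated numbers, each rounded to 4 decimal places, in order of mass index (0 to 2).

Step 0: x=[6.0000 10.0000 20.0000] v=[1.0000 0.0000 0.0000]
Step 1: x=[6.0000 10.7500 19.5000] v=[0.0000 3.0000 -2.0000]
Step 2: x=[5.8438 12.0000 18.6563] v=[-0.6250 5.0000 -3.3750]
Step 3: x=[5.7071 13.3125 17.7305] v=[-0.5469 5.2501 -3.7032]
Step 4: x=[5.7711 14.2266 17.0025] v=[0.2558 3.6564 -2.9122]
Step 5: x=[6.1420 14.4308 16.6775] v=[1.4836 0.8166 -1.3002]

Answer: 6.1420 14.4308 16.6775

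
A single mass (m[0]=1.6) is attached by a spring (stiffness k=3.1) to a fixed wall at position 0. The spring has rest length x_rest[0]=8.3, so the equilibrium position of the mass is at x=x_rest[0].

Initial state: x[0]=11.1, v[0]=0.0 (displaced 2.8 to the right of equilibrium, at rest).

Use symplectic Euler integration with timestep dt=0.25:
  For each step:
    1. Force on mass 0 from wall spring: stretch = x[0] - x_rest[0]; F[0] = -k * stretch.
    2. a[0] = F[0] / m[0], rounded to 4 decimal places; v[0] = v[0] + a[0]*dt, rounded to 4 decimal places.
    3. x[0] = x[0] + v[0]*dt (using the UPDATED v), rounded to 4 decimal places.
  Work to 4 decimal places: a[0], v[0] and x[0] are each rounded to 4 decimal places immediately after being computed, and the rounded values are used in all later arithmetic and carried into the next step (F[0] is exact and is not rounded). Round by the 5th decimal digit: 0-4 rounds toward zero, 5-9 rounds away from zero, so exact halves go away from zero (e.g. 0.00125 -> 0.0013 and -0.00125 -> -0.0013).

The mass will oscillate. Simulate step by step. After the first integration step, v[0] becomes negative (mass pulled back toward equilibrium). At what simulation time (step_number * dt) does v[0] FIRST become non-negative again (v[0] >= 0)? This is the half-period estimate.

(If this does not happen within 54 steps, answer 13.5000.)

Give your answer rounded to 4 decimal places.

Answer: 2.2500

Derivation:
Step 0: x=[11.1000] v=[0.0000]
Step 1: x=[10.7609] v=[-1.3563]
Step 2: x=[10.1238] v=[-2.5483]
Step 3: x=[9.2659] v=[-3.4317]
Step 4: x=[8.2910] v=[-3.8996]
Step 5: x=[7.3172] v=[-3.8953]
Step 6: x=[6.4624] v=[-3.4193]
Step 7: x=[5.8301] v=[-2.5292]
Step 8: x=[5.4969] v=[-1.3329]
Step 9: x=[5.5031] v=[0.0249]
First v>=0 after going negative at step 9, time=2.2500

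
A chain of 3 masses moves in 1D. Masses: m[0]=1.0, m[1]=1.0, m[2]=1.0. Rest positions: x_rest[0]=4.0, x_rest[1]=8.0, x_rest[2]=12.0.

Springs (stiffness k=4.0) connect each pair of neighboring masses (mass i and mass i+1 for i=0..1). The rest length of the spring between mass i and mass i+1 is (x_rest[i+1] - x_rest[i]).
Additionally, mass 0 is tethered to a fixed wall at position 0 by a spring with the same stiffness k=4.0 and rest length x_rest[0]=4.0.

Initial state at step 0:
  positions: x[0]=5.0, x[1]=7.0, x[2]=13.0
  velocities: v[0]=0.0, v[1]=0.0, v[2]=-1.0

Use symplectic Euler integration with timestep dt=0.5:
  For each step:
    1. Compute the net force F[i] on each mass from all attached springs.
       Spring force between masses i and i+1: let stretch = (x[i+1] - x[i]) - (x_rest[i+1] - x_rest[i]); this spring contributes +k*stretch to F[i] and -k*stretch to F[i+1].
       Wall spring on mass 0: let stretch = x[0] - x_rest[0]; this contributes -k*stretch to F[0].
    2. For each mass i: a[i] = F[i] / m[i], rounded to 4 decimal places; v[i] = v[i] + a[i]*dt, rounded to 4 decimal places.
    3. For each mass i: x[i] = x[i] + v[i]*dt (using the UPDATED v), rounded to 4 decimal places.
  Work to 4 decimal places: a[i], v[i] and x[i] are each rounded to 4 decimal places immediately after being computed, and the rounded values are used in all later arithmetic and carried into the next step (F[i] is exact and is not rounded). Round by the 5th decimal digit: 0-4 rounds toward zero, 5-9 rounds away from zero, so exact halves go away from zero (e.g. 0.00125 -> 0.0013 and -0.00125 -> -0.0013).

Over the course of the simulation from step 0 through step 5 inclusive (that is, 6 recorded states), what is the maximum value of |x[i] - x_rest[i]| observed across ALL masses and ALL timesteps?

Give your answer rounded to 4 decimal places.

Step 0: x=[5.0000 7.0000 13.0000] v=[0.0000 0.0000 -1.0000]
Step 1: x=[2.0000 11.0000 10.5000] v=[-6.0000 8.0000 -5.0000]
Step 2: x=[6.0000 5.5000 12.5000] v=[8.0000 -11.0000 4.0000]
Step 3: x=[3.5000 7.5000 11.5000] v=[-5.0000 4.0000 -2.0000]
Step 4: x=[1.5000 9.5000 10.5000] v=[-4.0000 4.0000 -2.0000]
Step 5: x=[6.0000 4.5000 12.5000] v=[9.0000 -10.0000 4.0000]
Max displacement = 3.5000

Answer: 3.5000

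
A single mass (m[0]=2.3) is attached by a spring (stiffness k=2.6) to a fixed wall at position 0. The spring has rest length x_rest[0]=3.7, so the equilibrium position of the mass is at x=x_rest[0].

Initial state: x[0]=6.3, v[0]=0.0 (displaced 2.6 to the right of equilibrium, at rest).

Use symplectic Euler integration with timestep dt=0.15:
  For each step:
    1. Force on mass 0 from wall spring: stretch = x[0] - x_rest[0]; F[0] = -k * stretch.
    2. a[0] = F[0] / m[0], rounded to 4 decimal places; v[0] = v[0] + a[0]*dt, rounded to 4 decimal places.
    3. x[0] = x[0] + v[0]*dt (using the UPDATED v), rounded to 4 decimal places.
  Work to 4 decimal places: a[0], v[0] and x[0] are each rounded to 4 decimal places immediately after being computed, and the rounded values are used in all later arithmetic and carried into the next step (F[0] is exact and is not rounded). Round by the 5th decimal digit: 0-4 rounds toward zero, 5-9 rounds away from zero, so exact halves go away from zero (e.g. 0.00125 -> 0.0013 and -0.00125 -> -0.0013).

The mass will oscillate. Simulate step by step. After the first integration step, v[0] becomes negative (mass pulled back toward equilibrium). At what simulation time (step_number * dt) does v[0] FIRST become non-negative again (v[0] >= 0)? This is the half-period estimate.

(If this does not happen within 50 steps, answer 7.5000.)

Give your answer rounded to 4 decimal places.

Step 0: x=[6.3000] v=[0.0000]
Step 1: x=[6.2339] v=[-0.4409]
Step 2: x=[6.1033] v=[-0.8706]
Step 3: x=[5.9116] v=[-1.2781]
Step 4: x=[5.6636] v=[-1.6531]
Step 5: x=[5.3657] v=[-1.9861]
Step 6: x=[5.0254] v=[-2.2686]
Step 7: x=[4.6514] v=[-2.4933]
Step 8: x=[4.2532] v=[-2.6546]
Step 9: x=[3.8409] v=[-2.7484]
Step 10: x=[3.4251] v=[-2.7723]
Step 11: x=[3.0162] v=[-2.7257]
Step 12: x=[2.6247] v=[-2.6098]
Step 13: x=[2.2606] v=[-2.4275]
Step 14: x=[1.9331] v=[-2.1834]
Step 15: x=[1.6505] v=[-1.8838]
Step 16: x=[1.4201] v=[-1.5363]
Step 17: x=[1.2476] v=[-1.1497]
Step 18: x=[1.1375] v=[-0.7339]
Step 19: x=[1.0926] v=[-0.2994]
Step 20: x=[1.1140] v=[0.1427]
First v>=0 after going negative at step 20, time=3.0000

Answer: 3.0000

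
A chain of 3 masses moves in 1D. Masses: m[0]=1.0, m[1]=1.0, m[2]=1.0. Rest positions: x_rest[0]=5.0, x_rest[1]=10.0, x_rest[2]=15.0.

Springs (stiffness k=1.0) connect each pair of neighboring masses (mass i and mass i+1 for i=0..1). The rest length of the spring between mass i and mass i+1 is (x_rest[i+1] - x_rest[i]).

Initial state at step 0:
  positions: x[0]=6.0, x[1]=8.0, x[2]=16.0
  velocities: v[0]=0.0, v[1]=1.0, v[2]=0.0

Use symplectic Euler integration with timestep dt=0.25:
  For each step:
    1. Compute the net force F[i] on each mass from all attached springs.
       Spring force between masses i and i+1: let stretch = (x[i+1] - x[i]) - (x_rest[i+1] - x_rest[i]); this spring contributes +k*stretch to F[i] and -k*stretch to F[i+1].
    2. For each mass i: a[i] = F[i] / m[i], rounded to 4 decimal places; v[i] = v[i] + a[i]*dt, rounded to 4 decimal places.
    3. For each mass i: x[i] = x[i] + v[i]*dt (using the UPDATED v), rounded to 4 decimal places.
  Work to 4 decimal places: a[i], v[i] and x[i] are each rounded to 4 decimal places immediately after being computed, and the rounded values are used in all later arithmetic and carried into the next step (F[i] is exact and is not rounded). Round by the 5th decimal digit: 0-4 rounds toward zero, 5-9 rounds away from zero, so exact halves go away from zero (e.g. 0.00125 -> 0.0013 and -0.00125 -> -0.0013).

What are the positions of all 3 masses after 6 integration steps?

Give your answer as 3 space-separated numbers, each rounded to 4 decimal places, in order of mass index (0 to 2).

Step 0: x=[6.0000 8.0000 16.0000] v=[0.0000 1.0000 0.0000]
Step 1: x=[5.8125 8.6250 15.8125] v=[-0.7500 2.5000 -0.7500]
Step 2: x=[5.4883 9.5235 15.4883] v=[-1.2969 3.5938 -1.2969]
Step 3: x=[5.1038 10.5426 15.1038] v=[-1.5381 4.0762 -1.5381]
Step 4: x=[4.7467 11.5068 14.7467] v=[-1.4284 3.8568 -1.4284]
Step 5: x=[4.4996 12.2510 14.4996] v=[-0.9884 2.9768 -0.9884]
Step 6: x=[4.4245 12.6513 14.4245] v=[-0.3006 1.6011 -0.3006]

Answer: 4.4245 12.6513 14.4245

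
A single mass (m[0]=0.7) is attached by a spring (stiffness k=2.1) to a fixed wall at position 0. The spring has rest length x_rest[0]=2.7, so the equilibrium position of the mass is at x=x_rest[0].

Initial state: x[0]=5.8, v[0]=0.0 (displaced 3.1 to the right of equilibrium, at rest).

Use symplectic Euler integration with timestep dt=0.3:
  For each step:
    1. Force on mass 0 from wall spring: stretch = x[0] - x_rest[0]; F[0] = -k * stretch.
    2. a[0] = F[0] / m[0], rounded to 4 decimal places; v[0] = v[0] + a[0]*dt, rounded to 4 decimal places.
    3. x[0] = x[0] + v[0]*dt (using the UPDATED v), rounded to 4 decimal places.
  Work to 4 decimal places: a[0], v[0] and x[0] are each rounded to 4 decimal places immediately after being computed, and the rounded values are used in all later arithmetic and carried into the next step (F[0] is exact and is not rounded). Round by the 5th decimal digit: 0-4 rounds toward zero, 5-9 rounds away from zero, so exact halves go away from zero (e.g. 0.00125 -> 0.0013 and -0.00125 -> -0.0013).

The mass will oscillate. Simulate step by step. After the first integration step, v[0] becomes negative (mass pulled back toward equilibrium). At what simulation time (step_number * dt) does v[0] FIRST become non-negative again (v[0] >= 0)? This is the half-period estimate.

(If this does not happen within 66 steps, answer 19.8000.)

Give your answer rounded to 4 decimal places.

Step 0: x=[5.8000] v=[0.0000]
Step 1: x=[4.9630] v=[-2.7900]
Step 2: x=[3.5150] v=[-4.8267]
Step 3: x=[1.8469] v=[-5.5602]
Step 4: x=[0.4092] v=[-4.7924]
Step 5: x=[-0.4100] v=[-2.7307]
Step 6: x=[-0.3895] v=[0.0683]
First v>=0 after going negative at step 6, time=1.8000

Answer: 1.8000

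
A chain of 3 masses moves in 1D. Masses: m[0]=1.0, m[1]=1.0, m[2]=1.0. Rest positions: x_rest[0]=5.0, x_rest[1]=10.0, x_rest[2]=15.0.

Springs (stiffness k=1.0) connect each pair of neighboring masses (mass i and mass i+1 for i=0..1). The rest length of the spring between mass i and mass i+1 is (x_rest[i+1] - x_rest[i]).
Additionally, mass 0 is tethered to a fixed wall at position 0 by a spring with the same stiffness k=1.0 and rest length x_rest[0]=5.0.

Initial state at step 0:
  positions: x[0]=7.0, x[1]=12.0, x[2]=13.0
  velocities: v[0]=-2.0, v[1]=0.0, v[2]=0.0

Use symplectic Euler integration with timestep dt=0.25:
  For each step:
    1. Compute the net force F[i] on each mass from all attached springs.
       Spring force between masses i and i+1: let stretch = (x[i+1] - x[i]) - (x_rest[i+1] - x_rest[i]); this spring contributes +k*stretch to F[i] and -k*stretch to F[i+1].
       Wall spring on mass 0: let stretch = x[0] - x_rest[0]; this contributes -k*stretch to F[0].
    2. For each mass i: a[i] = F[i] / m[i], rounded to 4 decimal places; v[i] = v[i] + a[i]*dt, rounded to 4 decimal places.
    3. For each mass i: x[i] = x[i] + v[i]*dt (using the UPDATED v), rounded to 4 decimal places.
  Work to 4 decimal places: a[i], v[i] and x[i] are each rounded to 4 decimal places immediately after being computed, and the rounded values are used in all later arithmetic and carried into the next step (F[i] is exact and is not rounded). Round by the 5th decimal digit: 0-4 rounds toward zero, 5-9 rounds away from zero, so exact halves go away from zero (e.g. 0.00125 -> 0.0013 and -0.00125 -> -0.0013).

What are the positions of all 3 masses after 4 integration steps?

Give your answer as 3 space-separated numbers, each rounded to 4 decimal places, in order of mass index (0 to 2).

Step 0: x=[7.0000 12.0000 13.0000] v=[-2.0000 0.0000 0.0000]
Step 1: x=[6.3750 11.7500 13.2500] v=[-2.5000 -1.0000 1.0000]
Step 2: x=[5.6875 11.2578 13.7188] v=[-2.7500 -1.9688 1.8750]
Step 3: x=[4.9927 10.5713 14.3463] v=[-2.7793 -2.7461 2.5098]
Step 4: x=[4.3345 9.7721 15.0503] v=[-2.6328 -3.1970 2.8161]

Answer: 4.3345 9.7721 15.0503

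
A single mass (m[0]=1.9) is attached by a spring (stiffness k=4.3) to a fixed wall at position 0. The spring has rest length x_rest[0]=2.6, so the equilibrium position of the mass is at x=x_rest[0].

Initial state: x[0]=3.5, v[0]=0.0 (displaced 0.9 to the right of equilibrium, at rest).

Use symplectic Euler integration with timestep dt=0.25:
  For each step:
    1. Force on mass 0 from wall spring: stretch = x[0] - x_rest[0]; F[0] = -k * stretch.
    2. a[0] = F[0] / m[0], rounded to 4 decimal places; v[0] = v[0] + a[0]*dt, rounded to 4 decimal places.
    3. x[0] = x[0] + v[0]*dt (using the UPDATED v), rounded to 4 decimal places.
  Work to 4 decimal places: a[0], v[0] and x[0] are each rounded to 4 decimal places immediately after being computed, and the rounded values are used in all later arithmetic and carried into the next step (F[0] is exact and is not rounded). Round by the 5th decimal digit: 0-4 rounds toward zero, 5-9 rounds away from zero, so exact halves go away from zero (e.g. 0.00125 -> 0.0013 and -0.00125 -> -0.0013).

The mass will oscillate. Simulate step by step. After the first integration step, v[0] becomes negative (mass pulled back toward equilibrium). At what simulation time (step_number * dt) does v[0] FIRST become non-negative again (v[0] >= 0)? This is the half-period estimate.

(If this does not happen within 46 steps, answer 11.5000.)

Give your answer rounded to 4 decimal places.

Step 0: x=[3.5000] v=[0.0000]
Step 1: x=[3.3727] v=[-0.5092]
Step 2: x=[3.1361] v=[-0.9464]
Step 3: x=[2.8237] v=[-1.2497]
Step 4: x=[2.4796] v=[-1.3763]
Step 5: x=[2.1526] v=[-1.3082]
Step 6: x=[1.8888] v=[-1.0551]
Step 7: x=[1.7256] v=[-0.6527]
Step 8: x=[1.6861] v=[-0.1580]
Step 9: x=[1.7759] v=[0.3591]
First v>=0 after going negative at step 9, time=2.2500

Answer: 2.2500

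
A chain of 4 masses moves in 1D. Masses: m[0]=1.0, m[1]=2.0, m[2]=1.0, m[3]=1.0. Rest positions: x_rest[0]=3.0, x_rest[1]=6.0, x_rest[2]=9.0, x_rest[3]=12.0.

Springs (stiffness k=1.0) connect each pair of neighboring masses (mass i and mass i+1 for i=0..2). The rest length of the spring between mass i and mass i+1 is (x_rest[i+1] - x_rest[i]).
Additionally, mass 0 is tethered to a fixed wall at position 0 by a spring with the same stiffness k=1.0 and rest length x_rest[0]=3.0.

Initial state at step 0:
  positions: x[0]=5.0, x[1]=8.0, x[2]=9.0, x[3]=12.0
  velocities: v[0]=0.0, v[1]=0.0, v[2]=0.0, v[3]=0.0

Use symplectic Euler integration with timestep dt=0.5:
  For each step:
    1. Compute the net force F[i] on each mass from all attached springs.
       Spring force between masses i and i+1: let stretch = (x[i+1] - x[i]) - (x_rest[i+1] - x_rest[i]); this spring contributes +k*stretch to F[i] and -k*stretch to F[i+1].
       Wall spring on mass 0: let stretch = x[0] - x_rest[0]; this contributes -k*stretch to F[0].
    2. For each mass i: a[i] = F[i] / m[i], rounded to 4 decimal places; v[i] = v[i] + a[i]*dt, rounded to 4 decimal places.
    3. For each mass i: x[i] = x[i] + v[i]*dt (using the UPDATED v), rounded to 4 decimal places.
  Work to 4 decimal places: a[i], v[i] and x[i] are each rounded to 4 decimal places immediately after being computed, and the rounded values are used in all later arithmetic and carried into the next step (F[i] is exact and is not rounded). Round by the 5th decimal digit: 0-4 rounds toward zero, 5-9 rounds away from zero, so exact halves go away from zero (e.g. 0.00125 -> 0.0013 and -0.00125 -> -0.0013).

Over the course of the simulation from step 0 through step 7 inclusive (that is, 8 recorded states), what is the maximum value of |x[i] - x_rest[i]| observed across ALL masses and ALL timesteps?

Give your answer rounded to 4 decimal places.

Answer: 2.5810

Derivation:
Step 0: x=[5.0000 8.0000 9.0000 12.0000] v=[0.0000 0.0000 0.0000 0.0000]
Step 1: x=[4.5000 7.7500 9.5000 12.0000] v=[-1.0000 -0.5000 1.0000 0.0000]
Step 2: x=[3.6875 7.3125 10.1875 12.1250] v=[-1.6250 -0.8750 1.3750 0.2500]
Step 3: x=[2.8594 6.7813 10.6407 12.5157] v=[-1.6563 -1.0625 0.9063 0.7813]
Step 4: x=[2.2969 6.2422 10.5978 13.1876] v=[-1.1251 -1.0782 -0.0859 1.3438]
Step 5: x=[2.1465 5.7544 10.1134 13.9621] v=[-0.3009 -0.9756 -0.9688 1.5489]
Step 6: x=[2.3614 5.3605 9.5014 14.5244] v=[0.4298 -0.7878 -1.2240 1.1246]
Step 7: x=[2.7358 5.1093 9.1099 14.5810] v=[0.7487 -0.5024 -0.7830 0.1131]
Max displacement = 2.5810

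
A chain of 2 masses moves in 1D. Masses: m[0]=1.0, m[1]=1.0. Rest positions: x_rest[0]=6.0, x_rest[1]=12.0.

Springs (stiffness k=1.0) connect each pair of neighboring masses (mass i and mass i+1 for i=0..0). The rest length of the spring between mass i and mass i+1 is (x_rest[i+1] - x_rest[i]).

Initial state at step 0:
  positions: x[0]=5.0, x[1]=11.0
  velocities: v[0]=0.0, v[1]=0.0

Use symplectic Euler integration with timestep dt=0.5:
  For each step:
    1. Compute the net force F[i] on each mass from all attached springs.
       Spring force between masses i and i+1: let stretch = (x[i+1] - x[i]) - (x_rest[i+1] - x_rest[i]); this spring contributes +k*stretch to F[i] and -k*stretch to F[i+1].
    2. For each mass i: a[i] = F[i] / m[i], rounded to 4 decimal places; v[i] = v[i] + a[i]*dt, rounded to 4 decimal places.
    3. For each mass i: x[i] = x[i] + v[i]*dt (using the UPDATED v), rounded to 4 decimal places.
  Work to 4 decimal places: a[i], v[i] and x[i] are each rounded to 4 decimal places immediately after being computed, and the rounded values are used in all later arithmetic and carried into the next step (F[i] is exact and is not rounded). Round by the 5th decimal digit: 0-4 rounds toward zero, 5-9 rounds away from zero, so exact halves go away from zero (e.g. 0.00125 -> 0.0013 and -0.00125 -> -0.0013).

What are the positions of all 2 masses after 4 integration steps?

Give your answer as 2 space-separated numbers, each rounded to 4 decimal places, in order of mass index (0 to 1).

Step 0: x=[5.0000 11.0000] v=[0.0000 0.0000]
Step 1: x=[5.0000 11.0000] v=[0.0000 0.0000]
Step 2: x=[5.0000 11.0000] v=[0.0000 0.0000]
Step 3: x=[5.0000 11.0000] v=[0.0000 0.0000]
Step 4: x=[5.0000 11.0000] v=[0.0000 0.0000]

Answer: 5.0000 11.0000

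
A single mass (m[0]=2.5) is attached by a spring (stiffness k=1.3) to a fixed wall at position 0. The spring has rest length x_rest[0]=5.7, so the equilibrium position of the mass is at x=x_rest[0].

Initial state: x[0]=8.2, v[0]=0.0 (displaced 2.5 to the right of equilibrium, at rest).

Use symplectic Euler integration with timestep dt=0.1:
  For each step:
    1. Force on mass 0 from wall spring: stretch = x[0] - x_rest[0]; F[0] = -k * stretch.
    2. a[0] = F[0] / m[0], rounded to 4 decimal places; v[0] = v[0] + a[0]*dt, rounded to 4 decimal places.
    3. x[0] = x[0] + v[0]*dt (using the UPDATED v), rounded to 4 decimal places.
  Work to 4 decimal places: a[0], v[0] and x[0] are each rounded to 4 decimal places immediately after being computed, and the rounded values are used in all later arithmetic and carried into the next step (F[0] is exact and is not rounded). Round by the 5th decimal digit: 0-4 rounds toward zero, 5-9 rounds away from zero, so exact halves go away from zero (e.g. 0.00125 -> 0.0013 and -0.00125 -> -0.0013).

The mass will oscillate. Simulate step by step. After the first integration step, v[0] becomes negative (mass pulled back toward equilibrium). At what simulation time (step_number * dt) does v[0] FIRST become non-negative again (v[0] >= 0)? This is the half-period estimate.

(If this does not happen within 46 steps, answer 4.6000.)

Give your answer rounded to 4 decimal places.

Step 0: x=[8.2000] v=[0.0000]
Step 1: x=[8.1870] v=[-0.1300]
Step 2: x=[8.1611] v=[-0.2593]
Step 3: x=[8.1224] v=[-0.3873]
Step 4: x=[8.0711] v=[-0.5133]
Step 5: x=[8.0074] v=[-0.6366]
Step 6: x=[7.9317] v=[-0.7566]
Step 7: x=[7.8444] v=[-0.8727]
Step 8: x=[7.7460] v=[-0.9842]
Step 9: x=[7.6369] v=[-1.0906]
Step 10: x=[7.5178] v=[-1.1913]
Step 11: x=[7.3892] v=[-1.2858]
Step 12: x=[7.2518] v=[-1.3736]
Step 13: x=[7.1064] v=[-1.4543]
Step 14: x=[6.9537] v=[-1.5274]
Step 15: x=[6.7944] v=[-1.5926]
Step 16: x=[6.6295] v=[-1.6495]
Step 17: x=[6.4597] v=[-1.6978]
Step 18: x=[6.2860] v=[-1.7373]
Step 19: x=[6.1092] v=[-1.7678]
Step 20: x=[5.9303] v=[-1.7891]
Step 21: x=[5.7502] v=[-1.8011]
Step 22: x=[5.5698] v=[-1.8037]
Step 23: x=[5.3901] v=[-1.7969]
Step 24: x=[5.2120] v=[-1.7808]
Step 25: x=[5.0365] v=[-1.7554]
Step 26: x=[4.8644] v=[-1.7209]
Step 27: x=[4.6967] v=[-1.6775]
Step 28: x=[4.5342] v=[-1.6253]
Step 29: x=[4.3777] v=[-1.5647]
Step 30: x=[4.2281] v=[-1.4959]
Step 31: x=[4.0862] v=[-1.4194]
Step 32: x=[3.9527] v=[-1.3355]
Step 33: x=[3.8282] v=[-1.2446]
Step 34: x=[3.7135] v=[-1.1473]
Step 35: x=[3.6091] v=[-1.0440]
Step 36: x=[3.5156] v=[-0.9353]
Step 37: x=[3.4334] v=[-0.8217]
Step 38: x=[3.3630] v=[-0.7038]
Step 39: x=[3.3048] v=[-0.5823]
Step 40: x=[3.2590] v=[-0.4578]
Step 41: x=[3.2259] v=[-0.3309]
Step 42: x=[3.2057] v=[-0.2023]
Step 43: x=[3.1984] v=[-0.0726]
Step 44: x=[3.2042] v=[0.0575]
First v>=0 after going negative at step 44, time=4.4000

Answer: 4.4000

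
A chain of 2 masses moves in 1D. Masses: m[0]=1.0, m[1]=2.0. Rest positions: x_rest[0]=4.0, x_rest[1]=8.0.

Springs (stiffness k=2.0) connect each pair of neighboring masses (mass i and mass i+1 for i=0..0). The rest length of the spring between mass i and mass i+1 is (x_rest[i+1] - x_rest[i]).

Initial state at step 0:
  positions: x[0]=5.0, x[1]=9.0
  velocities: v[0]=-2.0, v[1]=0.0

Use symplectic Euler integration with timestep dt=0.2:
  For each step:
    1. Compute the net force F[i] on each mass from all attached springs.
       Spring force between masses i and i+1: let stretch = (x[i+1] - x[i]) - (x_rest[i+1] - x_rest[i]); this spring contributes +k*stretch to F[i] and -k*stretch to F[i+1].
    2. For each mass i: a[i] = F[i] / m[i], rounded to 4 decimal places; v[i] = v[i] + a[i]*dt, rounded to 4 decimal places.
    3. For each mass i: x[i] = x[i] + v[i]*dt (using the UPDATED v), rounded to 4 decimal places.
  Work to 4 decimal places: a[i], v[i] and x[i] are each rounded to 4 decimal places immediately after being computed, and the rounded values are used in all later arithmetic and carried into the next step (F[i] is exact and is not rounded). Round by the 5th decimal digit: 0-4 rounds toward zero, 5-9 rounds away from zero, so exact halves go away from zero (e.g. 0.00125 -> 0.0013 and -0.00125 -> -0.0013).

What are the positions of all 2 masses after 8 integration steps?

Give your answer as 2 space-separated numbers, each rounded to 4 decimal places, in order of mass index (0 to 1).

Step 0: x=[5.0000 9.0000] v=[-2.0000 0.0000]
Step 1: x=[4.6000 9.0000] v=[-2.0000 0.0000]
Step 2: x=[4.2320 8.9840] v=[-1.8400 -0.0800]
Step 3: x=[3.9242 8.9379] v=[-1.5392 -0.2304]
Step 4: x=[3.6975 8.8513] v=[-1.1337 -0.4331]
Step 5: x=[3.5631 8.7185] v=[-0.6722 -0.6639]
Step 6: x=[3.5211 8.5395] v=[-0.2100 -0.8950]
Step 7: x=[3.5606 8.3198] v=[0.1974 -1.0987]
Step 8: x=[3.6608 8.0697] v=[0.5011 -1.2505]

Answer: 3.6608 8.0697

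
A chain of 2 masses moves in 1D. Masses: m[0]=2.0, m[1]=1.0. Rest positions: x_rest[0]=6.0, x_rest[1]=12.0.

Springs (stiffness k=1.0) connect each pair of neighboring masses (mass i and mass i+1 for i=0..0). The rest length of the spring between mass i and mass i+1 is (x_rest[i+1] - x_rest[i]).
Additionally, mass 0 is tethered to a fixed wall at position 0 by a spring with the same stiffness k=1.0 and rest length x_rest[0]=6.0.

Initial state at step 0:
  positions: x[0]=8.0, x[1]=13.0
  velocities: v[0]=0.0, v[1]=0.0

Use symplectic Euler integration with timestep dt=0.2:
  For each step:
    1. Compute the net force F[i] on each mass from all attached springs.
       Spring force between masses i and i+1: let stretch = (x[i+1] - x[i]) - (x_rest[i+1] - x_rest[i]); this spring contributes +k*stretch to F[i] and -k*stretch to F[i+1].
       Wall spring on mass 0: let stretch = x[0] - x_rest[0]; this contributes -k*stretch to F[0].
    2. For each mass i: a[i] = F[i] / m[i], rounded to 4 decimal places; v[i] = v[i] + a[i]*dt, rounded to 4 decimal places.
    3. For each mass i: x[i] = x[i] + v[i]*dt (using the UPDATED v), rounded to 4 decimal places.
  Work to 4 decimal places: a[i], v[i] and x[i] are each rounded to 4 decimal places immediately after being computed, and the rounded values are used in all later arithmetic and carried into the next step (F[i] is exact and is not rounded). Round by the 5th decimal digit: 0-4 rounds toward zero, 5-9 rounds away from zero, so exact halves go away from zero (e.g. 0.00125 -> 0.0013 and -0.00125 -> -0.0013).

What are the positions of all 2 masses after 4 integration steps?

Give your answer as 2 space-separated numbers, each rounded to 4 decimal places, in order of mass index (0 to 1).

Step 0: x=[8.0000 13.0000] v=[0.0000 0.0000]
Step 1: x=[7.9400 13.0400] v=[-0.3000 0.2000]
Step 2: x=[7.8232 13.1160] v=[-0.5840 0.3800]
Step 3: x=[7.6558 13.2203] v=[-0.8370 0.5214]
Step 4: x=[7.4466 13.3420] v=[-1.0461 0.6085]

Answer: 7.4466 13.3420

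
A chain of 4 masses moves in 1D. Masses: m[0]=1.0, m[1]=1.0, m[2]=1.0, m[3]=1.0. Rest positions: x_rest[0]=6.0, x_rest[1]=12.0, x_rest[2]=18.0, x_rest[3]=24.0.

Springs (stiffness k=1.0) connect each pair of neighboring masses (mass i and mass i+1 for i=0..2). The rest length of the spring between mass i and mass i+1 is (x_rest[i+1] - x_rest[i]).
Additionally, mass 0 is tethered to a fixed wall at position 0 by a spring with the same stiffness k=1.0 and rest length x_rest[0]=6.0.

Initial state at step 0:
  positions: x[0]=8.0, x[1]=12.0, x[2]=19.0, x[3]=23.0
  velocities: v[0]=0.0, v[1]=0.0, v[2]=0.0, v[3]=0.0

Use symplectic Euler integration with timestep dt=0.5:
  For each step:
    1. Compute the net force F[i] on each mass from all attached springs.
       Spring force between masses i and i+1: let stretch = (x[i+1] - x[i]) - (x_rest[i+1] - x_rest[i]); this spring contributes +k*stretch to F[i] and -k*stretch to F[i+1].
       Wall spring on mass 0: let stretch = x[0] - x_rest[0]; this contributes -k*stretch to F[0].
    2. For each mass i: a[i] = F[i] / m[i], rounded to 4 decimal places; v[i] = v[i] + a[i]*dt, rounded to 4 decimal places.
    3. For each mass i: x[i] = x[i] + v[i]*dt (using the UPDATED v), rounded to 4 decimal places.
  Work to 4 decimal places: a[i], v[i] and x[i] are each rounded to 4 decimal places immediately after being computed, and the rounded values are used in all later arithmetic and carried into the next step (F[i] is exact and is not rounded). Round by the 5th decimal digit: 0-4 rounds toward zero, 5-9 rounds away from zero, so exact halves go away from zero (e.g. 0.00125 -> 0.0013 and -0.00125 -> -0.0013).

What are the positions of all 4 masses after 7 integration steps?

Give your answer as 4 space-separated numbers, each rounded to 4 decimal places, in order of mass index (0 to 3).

Step 0: x=[8.0000 12.0000 19.0000 23.0000] v=[0.0000 0.0000 0.0000 0.0000]
Step 1: x=[7.0000 12.7500 18.2500 23.5000] v=[-2.0000 1.5000 -1.5000 1.0000]
Step 2: x=[5.6875 13.4375 17.4375 24.1875] v=[-2.6250 1.3750 -1.6250 1.3750]
Step 3: x=[4.8906 13.1875 17.3125 24.6875] v=[-1.5938 -0.5000 -0.2500 1.0000]
Step 4: x=[4.9453 11.8945 18.0000 24.8438] v=[0.1094 -2.5860 1.3750 0.3125]
Step 5: x=[5.5010 10.3906 18.8721 24.7891] v=[1.1114 -3.0079 1.7442 -0.1094]
Step 6: x=[5.9039 9.7846 19.1031 24.7552] v=[0.8057 -1.2120 0.4620 -0.0679]
Step 7: x=[5.8010 10.5381 18.4175 24.8083] v=[-0.2059 1.5069 -1.3712 0.1061]

Answer: 5.8010 10.5381 18.4175 24.8083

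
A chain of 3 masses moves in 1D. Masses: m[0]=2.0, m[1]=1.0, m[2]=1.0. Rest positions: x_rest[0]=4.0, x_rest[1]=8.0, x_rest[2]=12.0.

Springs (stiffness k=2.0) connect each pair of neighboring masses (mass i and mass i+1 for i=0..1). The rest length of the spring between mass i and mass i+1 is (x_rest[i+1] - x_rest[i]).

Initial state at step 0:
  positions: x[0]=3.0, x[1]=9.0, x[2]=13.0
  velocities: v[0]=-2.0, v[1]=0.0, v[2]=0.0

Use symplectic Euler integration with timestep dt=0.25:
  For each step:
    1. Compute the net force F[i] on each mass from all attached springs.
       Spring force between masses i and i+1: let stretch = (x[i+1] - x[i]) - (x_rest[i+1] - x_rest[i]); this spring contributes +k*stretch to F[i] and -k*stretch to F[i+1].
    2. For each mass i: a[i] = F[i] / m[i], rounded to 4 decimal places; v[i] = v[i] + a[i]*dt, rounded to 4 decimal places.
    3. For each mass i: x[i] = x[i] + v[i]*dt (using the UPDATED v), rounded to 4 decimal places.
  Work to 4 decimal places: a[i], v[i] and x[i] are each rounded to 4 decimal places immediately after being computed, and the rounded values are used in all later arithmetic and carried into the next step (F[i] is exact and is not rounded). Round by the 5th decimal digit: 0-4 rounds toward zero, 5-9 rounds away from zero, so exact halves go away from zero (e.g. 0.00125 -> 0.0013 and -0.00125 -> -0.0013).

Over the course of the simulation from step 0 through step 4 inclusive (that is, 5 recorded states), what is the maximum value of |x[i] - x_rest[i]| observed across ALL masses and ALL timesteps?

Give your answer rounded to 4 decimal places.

Step 0: x=[3.0000 9.0000 13.0000] v=[-2.0000 0.0000 0.0000]
Step 1: x=[2.6250 8.7500 13.0000] v=[-1.5000 -1.0000 0.0000]
Step 2: x=[2.3828 8.2656 12.9688] v=[-0.9688 -1.9375 -0.1250]
Step 3: x=[2.2583 7.6338 12.8497] v=[-0.4981 -2.5273 -0.4766]
Step 4: x=[2.2198 6.9820 12.5786] v=[-0.1542 -2.6071 -1.0846]
Max displacement = 1.7802

Answer: 1.7802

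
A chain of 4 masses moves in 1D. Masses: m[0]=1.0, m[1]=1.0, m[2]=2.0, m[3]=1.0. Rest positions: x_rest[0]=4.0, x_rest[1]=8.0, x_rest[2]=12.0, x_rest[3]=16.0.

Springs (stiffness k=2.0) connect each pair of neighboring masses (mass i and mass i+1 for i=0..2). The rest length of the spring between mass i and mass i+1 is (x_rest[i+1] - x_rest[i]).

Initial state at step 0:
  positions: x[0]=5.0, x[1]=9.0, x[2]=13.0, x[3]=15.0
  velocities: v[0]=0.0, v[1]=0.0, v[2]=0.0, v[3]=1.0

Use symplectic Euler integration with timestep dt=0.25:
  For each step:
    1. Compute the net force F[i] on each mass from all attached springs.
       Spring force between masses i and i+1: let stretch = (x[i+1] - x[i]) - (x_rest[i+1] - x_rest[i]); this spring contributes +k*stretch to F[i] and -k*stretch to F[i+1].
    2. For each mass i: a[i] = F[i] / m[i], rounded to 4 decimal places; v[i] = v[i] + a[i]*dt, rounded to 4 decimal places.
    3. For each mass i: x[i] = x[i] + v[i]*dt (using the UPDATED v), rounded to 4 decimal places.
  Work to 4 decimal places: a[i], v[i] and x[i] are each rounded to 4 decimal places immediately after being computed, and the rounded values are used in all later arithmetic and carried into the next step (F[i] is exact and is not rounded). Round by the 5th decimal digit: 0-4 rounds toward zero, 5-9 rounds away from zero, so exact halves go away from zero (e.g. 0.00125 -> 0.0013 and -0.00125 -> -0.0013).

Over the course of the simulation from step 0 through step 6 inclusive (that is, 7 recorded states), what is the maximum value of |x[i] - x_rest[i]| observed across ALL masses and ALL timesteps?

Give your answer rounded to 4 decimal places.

Answer: 2.3891

Derivation:
Step 0: x=[5.0000 9.0000 13.0000 15.0000] v=[0.0000 0.0000 0.0000 1.0000]
Step 1: x=[5.0000 9.0000 12.8750 15.5000] v=[0.0000 0.0000 -0.5000 2.0000]
Step 2: x=[5.0000 8.9844 12.6719 16.1719] v=[0.0000 -0.0625 -0.8125 2.6875]
Step 3: x=[4.9981 8.9317 12.4571 16.9063] v=[-0.0078 -0.2110 -0.8594 2.9375]
Step 4: x=[4.9879 8.8279 12.3000 17.5845] v=[-0.0410 -0.4151 -0.6285 2.7129]
Step 5: x=[4.9577 8.6781 12.2562 18.1022] v=[-0.1210 -0.5991 -0.1754 2.0707]
Step 6: x=[4.8925 8.5105 12.3541 18.3891] v=[-0.2608 -0.6703 0.3916 1.1477]
Max displacement = 2.3891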